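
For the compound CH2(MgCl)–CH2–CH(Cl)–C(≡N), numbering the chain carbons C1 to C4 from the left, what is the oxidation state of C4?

Each bond to a more electronegative atom (O, N, halogen) counts +1, each bond to a less electronegative atom (H, metal, B, Si) counts −1, and each C–C bond counts 0.
C4 has one bond to C (0), a triple bond to N (3×+1 = +3).
Oxidation state = 0 + 3 = +3.

+3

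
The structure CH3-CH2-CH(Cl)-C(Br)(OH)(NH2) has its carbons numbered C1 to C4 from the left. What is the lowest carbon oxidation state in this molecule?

-3

Assign +1 per bond to O/N/halogen, −1 per bond to H or an electropositive element, and 0 per bond to carbon. Tallying each carbon:
C1: 1C, 3H → 0 − 3 = -3
C2: 2C, 2H → 0 − 2 = -2
C3: 2C, 1H, 1Cl → 0 − 1 + 1 = 0
C4: 1C, 1O, 1N, 1Br → 0 + 1 + 1 + 1 = +3
The lowest value is -3.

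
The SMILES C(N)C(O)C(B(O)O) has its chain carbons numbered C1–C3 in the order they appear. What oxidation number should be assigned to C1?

-1

C1 has one bond to C (0), one bond to H (-1), one bond to N (+1), one bond to H (-1).
Oxidation state = 0 − 1 + 1 − 1 = -1.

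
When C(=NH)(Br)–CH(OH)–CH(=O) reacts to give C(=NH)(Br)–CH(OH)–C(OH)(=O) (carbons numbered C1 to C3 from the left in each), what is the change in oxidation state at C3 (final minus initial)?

+2

Before: C3 has 1 bond to C, 1 bond to H, 2 bonds to O → oxidation state +1.
After: C3 has 1 bond to C, 3 bonds to O → oxidation state +3.
Δ = +3 − (+1) = +2, so this is an oxidation at C3.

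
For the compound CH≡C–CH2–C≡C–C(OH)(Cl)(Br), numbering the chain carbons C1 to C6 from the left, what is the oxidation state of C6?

Bonds to more-electronegative neighbours contribute +1 each, bonds to H or metals contribute −1 each, and C–C bonds contribute 0.
C6 has one bond to C (0), one bond to O (+1), one bond to Cl (+1), one bond to Br (+1).
Oxidation state = 0 + 1 + 1 + 1 = +3.

+3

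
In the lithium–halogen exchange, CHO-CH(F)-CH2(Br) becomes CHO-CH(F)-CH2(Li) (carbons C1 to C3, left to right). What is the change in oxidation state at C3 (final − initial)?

Before: C3 has 1 bond to C, 2 bonds to H, 1 bond to Br → oxidation state -1.
After: C3 has 1 bond to C, 2 bonds to H, 1 bond to Li → oxidation state -3.
Δ = -3 − (-1) = -2, so this is a reduction at C3.

-2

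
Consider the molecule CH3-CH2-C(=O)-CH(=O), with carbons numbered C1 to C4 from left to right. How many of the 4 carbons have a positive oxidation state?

2

Tallying each carbon's bonds:
C1: 1C, 3H → 0 − 3 = -3
C2: 2C, 2H → 0 − 2 = -2
C3: 2C, 2O → 0 + 2 = +2
C4: 1C, 1H, 2O → 0 − 1 + 2 = +1
2 carbons (C3, C4) meet the condition.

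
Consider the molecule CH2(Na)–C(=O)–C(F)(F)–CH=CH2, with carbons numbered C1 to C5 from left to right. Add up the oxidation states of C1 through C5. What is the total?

-2

Tallying each carbon's bonds:
C1: 1C, 2H, 1Na → 0 − 2 − 1 = -3
C2: 2C, 2O → 0 + 2 = +2
C3: 2C, 2F → 0 + 2 = +2
C4: 3C, 1H → 0 − 1 = -1
C5: 2C, 2H → 0 − 2 = -2
Sum = -3 + 2 + 2 − 1 − 2 = -2.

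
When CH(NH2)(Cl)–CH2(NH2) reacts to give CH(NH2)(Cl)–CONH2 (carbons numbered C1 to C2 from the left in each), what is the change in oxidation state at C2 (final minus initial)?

+4

Before: C2 has 1 bond to C, 2 bonds to H, 1 bond to N → oxidation state -1.
After: C2 has 1 bond to C, 2 bonds to O, 1 bond to N → oxidation state +3.
Δ = +3 − (-1) = +4, so this is an oxidation at C2.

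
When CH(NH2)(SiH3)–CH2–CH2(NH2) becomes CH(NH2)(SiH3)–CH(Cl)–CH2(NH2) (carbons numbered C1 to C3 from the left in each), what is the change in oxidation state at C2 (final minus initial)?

+2

Before: C2 has 2 bonds to C, 2 bonds to H → oxidation state -2.
After: C2 has 2 bonds to C, 1 bond to H, 1 bond to Cl → oxidation state 0.
Δ = 0 − (-2) = +2, so this is an oxidation at C2.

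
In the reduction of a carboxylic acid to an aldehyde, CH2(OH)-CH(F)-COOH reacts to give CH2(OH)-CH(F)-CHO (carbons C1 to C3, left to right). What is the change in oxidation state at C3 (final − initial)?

-2

Before: C3 has 1 bond to C, 3 bonds to O → oxidation state +3.
After: C3 has 1 bond to C, 1 bond to H, 2 bonds to O → oxidation state +1.
Δ = +1 − (+3) = -2, so this is a reduction at C3.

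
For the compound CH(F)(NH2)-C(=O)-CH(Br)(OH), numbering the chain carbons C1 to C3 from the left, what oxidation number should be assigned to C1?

C1 has one bond to C (0), one bond to F (+1), one bond to N (+1), one bond to H (-1).
Oxidation state = 0 + 1 + 1 − 1 = +1.

+1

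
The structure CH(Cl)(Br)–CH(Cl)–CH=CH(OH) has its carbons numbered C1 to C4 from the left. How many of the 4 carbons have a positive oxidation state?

1

Tallying each carbon's bonds:
C1: 1C, 1H, 1Cl, 1Br → 0 − 1 + 1 + 1 = +1
C2: 2C, 1H, 1Cl → 0 − 1 + 1 = 0
C3: 3C, 1H → 0 − 1 = -1
C4: 2C, 1H, 1O → 0 − 1 + 1 = 0
1 carbon (C1) meets the condition.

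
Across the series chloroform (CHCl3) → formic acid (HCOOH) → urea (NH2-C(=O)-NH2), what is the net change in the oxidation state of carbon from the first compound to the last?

Carbon oxidation states along the series — chloroform: +2, formic acid: +2, urea: +4.
Net change = +4 − (+2) = +2.

+2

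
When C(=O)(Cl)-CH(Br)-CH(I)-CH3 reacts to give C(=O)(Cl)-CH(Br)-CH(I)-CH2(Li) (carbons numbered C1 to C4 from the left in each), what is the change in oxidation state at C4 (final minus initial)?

Before: C4 has 1 bond to C, 3 bonds to H → oxidation state -3.
After: C4 has 1 bond to C, 2 bonds to H, 1 bond to Li → oxidation state -3.
Δ = -3 − (-3) = 0, so no net redox change at C4.

0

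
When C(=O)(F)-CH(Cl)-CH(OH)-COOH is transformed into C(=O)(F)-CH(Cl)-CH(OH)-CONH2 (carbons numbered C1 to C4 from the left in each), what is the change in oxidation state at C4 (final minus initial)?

0

Before: C4 has 1 bond to C, 3 bonds to O → oxidation state +3.
After: C4 has 1 bond to C, 2 bonds to O, 1 bond to N → oxidation state +3.
Δ = +3 − (+3) = 0, so no net redox change at C4.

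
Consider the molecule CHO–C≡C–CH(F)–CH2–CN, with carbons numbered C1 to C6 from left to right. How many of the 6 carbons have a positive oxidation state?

Each bond to a more electronegative atom (O, N, halogen) counts +1, each bond to a less electronegative atom (H, metal, B, Si) counts −1, and each C–C bond counts 0. Tallying each carbon:
C1: 1C, 1H, 2O → 0 − 1 + 2 = +1
C2: 4C → 0 = 0
C3: 4C → 0 = 0
C4: 2C, 1H, 1F → 0 − 1 + 1 = 0
C5: 2C, 2H → 0 − 2 = -2
C6: 1C, 3N → 0 + 3 = +3
2 carbons (C1, C6) meet the condition.

2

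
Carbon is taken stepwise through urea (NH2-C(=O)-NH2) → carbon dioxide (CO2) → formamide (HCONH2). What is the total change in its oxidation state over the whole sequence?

-2

Carbon oxidation states along the series — urea: +4, carbon dioxide: +4, formamide: +2.
Net change = +2 − (+4) = -2.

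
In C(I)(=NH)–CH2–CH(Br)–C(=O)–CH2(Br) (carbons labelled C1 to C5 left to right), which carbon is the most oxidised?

C1

Count +1 for every bond to an atom more electronegative than carbon and −1 for every bond to one less electronegative; C–C bonds are 0. Tallying each carbon:
C1: 1C, 2N, 1I → 0 + 2 + 1 = +3
C2: 2C, 2H → 0 − 2 = -2
C3: 2C, 1H, 1Br → 0 − 1 + 1 = 0
C4: 2C, 2O → 0 + 2 = +2
C5: 1C, 2H, 1Br → 0 − 2 + 1 = -1
The most oxidised carbon is C1 at +3.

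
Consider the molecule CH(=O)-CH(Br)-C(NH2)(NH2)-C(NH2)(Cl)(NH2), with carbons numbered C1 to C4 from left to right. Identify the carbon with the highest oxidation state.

Tallying each carbon's bonds:
C1: 1C, 1H, 2O → 0 − 1 + 2 = +1
C2: 2C, 1H, 1Br → 0 − 1 + 1 = 0
C3: 2C, 2N → 0 + 2 = +2
C4: 1C, 2N, 1Cl → 0 + 2 + 1 = +3
The most oxidised carbon is C4 at +3.

C4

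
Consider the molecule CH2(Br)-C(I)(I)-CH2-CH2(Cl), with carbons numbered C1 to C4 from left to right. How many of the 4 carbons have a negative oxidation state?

3

Each bond to a more electronegative atom (O, N, halogen) counts +1, each bond to a less electronegative atom (H, metal, B, Si) counts −1, and each C–C bond counts 0. Tallying each carbon:
C1: 1C, 2H, 1Br → 0 − 2 + 1 = -1
C2: 2C, 2I → 0 + 2 = +2
C3: 2C, 2H → 0 − 2 = -2
C4: 1C, 2H, 1Cl → 0 − 2 + 1 = -1
3 carbons (C1, C3, C4) meet the condition.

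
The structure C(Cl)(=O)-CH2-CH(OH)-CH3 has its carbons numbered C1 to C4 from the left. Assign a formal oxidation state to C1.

C1 has one bond to C (0), one bond to Cl (+1), a double bond to O (2×+1 = +2).
Oxidation state = 0 + 1 + 2 = +3.

+3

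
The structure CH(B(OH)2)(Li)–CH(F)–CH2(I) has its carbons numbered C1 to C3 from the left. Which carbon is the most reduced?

C1

Tallying each carbon's bonds:
C1: 1C, 1H, 1Li, 1B → 0 − 1 − 1 − 1 = -3
C2: 2C, 1H, 1F → 0 − 1 + 1 = 0
C3: 1C, 2H, 1I → 0 − 2 + 1 = -1
The most reduced carbon is C1 at -3.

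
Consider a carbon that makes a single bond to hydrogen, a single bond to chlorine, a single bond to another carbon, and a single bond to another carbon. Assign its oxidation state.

The carbon has one bond to C (0), one bond to C (0), one bond to H (-1), one bond to Cl (+1).
Oxidation state = 0 + 0 − 1 + 1 = 0.

0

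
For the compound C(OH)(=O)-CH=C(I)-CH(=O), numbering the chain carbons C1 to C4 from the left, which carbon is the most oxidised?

C1

Tallying each carbon's bonds:
C1: 1C, 3O → 0 + 3 = +3
C2: 3C, 1H → 0 − 1 = -1
C3: 3C, 1I → 0 + 1 = +1
C4: 1C, 1H, 2O → 0 − 1 + 2 = +1
The most oxidised carbon is C1 at +3.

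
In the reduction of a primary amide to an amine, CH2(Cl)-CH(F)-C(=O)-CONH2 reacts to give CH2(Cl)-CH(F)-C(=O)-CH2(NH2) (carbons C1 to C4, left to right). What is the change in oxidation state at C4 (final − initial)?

Before: C4 has 1 bond to C, 2 bonds to O, 1 bond to N → oxidation state +3.
After: C4 has 1 bond to C, 2 bonds to H, 1 bond to N → oxidation state -1.
Δ = -1 − (+3) = -4, so this is a reduction at C4.

-4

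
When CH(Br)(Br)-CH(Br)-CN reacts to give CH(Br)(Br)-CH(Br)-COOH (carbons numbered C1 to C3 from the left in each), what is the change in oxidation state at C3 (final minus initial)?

0

Before: C3 has 1 bond to C, 3 bonds to N → oxidation state +3.
After: C3 has 1 bond to C, 3 bonds to O → oxidation state +3.
Δ = +3 − (+3) = 0, so no net redox change at C3.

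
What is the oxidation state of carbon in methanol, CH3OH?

-2

Bonds to more-electronegative neighbours contribute +1 each, bonds to H or metals contribute −1 each, and C–C bonds contribute 0.
The carbon has one bond to H (-1), one bond to H (-1), one bond to H (-1), one bond to O (+1).
Oxidation state = -1 − 1 − 1 + 1 = -2.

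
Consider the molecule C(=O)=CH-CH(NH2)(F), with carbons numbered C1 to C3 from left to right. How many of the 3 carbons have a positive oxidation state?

2

Count +1 for every bond to an atom more electronegative than carbon and −1 for every bond to one less electronegative; C–C bonds are 0. Tallying each carbon:
C1: 2C, 2O → 0 + 2 = +2
C2: 3C, 1H → 0 − 1 = -1
C3: 1C, 1H, 1N, 1F → 0 − 1 + 1 + 1 = +1
2 carbons (C1, C3) meet the condition.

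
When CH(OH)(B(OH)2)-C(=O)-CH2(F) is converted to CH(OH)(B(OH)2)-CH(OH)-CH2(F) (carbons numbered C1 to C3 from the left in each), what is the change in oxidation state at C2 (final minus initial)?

-2

Before: C2 has 2 bonds to C, 2 bonds to O → oxidation state +2.
After: C2 has 2 bonds to C, 1 bond to H, 1 bond to O → oxidation state 0.
Δ = 0 − (+2) = -2, so this is a reduction at C2.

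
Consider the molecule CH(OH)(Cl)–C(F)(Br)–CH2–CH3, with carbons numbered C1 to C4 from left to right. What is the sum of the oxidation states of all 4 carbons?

Tallying each carbon's bonds:
C1: 1C, 1H, 1O, 1Cl → 0 − 1 + 1 + 1 = +1
C2: 2C, 1F, 1Br → 0 + 1 + 1 = +2
C3: 2C, 2H → 0 − 2 = -2
C4: 1C, 3H → 0 − 3 = -3
Sum = +1 + 2 − 2 − 3 = -2.

-2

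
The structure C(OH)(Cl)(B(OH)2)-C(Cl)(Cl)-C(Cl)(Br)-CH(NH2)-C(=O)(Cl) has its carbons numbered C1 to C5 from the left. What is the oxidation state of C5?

+3

C5 has one bond to C (0), a double bond to O (2×+1 = +2), one bond to Cl (+1).
Oxidation state = 0 + 2 + 1 = +3.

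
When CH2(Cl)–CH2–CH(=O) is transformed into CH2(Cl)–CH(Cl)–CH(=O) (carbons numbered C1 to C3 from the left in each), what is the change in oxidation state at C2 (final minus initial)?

Before: C2 has 2 bonds to C, 2 bonds to H → oxidation state -2.
After: C2 has 2 bonds to C, 1 bond to H, 1 bond to Cl → oxidation state 0.
Δ = 0 − (-2) = +2, so this is an oxidation at C2.

+2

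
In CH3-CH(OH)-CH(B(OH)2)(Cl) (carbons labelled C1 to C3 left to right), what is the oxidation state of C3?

C3 has one bond to C (0), one bond to H (-1), one bond to B (-1), one bond to Cl (+1).
Oxidation state = 0 − 1 − 1 + 1 = -1.

-1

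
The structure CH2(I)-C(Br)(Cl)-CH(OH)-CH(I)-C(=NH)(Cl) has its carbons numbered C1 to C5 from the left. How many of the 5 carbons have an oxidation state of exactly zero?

Tallying each carbon's bonds:
C1: 1C, 2H, 1I → 0 − 2 + 1 = -1
C2: 2C, 1Cl, 1Br → 0 + 1 + 1 = +2
C3: 2C, 1H, 1O → 0 − 1 + 1 = 0
C4: 2C, 1H, 1I → 0 − 1 + 1 = 0
C5: 1C, 2N, 1Cl → 0 + 2 + 1 = +3
2 carbons (C3, C4) meet the condition.

2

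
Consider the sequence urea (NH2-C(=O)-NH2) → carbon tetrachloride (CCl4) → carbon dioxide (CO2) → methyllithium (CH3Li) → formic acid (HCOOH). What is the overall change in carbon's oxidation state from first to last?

-2

Carbon oxidation states along the series — urea: +4, carbon tetrachloride: +4, carbon dioxide: +4, methyllithium: -4, formic acid: +2.
Net change = +2 − (+4) = -2.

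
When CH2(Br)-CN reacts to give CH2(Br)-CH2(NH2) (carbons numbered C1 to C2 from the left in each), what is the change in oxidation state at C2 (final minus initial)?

Before: C2 has 1 bond to C, 3 bonds to N → oxidation state +3.
After: C2 has 1 bond to C, 2 bonds to H, 1 bond to N → oxidation state -1.
Δ = -1 − (+3) = -4, so this is a reduction at C2.

-4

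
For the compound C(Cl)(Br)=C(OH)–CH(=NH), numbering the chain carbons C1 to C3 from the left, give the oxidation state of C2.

Bonds to more-electronegative neighbours contribute +1 each, bonds to H or metals contribute −1 each, and C–C bonds contribute 0.
C2 has a double bond to C (2×0 = 0), one bond to C (0), one bond to O (+1).
Oxidation state = 0 + 0 + 1 = +1.

+1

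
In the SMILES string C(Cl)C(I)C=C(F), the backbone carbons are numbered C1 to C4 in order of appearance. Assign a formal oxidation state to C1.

Assign +1 per bond to O/N/halogen, −1 per bond to H or an electropositive element, and 0 per bond to carbon.
C1 has one bond to C (0), one bond to H (-1), one bond to Cl (+1), one bond to H (-1).
Oxidation state = 0 − 1 + 1 − 1 = -1.

-1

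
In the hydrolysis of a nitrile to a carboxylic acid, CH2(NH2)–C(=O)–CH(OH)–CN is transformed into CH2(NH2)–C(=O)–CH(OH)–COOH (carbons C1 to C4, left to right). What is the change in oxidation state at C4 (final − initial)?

0

Before: C4 has 1 bond to C, 3 bonds to N → oxidation state +3.
After: C4 has 1 bond to C, 3 bonds to O → oxidation state +3.
Δ = +3 − (+3) = 0, so no net redox change at C4.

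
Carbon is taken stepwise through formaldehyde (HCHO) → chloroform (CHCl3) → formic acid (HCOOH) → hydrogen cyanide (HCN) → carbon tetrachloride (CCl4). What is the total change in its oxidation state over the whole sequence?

+4

Carbon oxidation states along the series — formaldehyde: 0, chloroform: +2, formic acid: +2, hydrogen cyanide: +2, carbon tetrachloride: +4.
Net change = +4 − (0) = +4.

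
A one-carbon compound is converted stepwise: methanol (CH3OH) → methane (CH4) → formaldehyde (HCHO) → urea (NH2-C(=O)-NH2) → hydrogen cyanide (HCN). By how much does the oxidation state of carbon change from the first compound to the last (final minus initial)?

Carbon oxidation states along the series — methanol: -2, methane: -4, formaldehyde: 0, urea: +4, hydrogen cyanide: +2.
Net change = +2 − (-2) = +4.

+4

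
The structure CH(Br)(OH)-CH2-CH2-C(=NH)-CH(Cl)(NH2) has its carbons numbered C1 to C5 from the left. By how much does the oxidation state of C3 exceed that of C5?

C3: 2C, 2H → 0 − 2 = -2
C5: 1C, 1H, 1N, 1Cl → 0 − 1 + 1 + 1 = +1
Difference: -2 − (+1) = -3.

-3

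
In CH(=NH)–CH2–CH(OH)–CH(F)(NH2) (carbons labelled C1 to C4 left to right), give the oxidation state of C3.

C3 has one bond to C (0), one bond to C (0), one bond to H (-1), one bond to O (+1).
Oxidation state = 0 + 0 − 1 + 1 = 0.

0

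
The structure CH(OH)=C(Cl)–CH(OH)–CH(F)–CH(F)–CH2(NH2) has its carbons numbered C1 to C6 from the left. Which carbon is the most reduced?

C6

Tallying each carbon's bonds:
C1: 2C, 1H, 1O → 0 − 1 + 1 = 0
C2: 3C, 1Cl → 0 + 1 = +1
C3: 2C, 1H, 1O → 0 − 1 + 1 = 0
C4: 2C, 1H, 1F → 0 − 1 + 1 = 0
C5: 2C, 1H, 1F → 0 − 1 + 1 = 0
C6: 1C, 2H, 1N → 0 − 2 + 1 = -1
The most reduced carbon is C6 at -1.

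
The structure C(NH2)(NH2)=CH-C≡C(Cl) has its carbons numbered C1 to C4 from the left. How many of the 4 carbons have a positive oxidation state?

Tallying each carbon's bonds:
C1: 2C, 2N → 0 + 2 = +2
C2: 3C, 1H → 0 − 1 = -1
C3: 4C → 0 = 0
C4: 3C, 1Cl → 0 + 1 = +1
2 carbons (C1, C4) meet the condition.

2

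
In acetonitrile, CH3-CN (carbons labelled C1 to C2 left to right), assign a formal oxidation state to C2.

+3

Bonds to more-electronegative neighbours contribute +1 each, bonds to H or metals contribute −1 each, and C–C bonds contribute 0.
C2 has a triple bond to N (3×+1 = +3), one bond to C (0).
Oxidation state = +3 + 0 = +3.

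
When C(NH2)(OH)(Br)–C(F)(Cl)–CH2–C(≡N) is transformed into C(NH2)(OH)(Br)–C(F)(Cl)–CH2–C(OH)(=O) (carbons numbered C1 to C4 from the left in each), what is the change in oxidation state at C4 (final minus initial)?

Before: C4 has 1 bond to C, 3 bonds to N → oxidation state +3.
After: C4 has 1 bond to C, 3 bonds to O → oxidation state +3.
Δ = +3 − (+3) = 0, so no net redox change at C4.

0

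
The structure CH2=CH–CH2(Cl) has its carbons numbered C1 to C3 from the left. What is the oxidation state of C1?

-2

C1 has a double bond to C (2×0 = 0), one bond to H (-1), one bond to H (-1).
Oxidation state = 0 − 1 − 1 = -2.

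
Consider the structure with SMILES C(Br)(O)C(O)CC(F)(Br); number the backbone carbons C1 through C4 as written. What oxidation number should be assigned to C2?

Each bond to a more electronegative atom (O, N, halogen) counts +1, each bond to a less electronegative atom (H, metal, B, Si) counts −1, and each C–C bond counts 0.
C2 has one bond to C (0), one bond to C (0), one bond to H (-1), one bond to O (+1).
Oxidation state = 0 + 0 − 1 + 1 = 0.

0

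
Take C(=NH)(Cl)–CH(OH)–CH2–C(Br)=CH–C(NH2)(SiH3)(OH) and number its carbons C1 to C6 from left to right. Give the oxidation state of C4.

+1

C4 has one bond to C (0), a double bond to C (2×0 = 0), one bond to Br (+1).
Oxidation state = 0 + 0 + 1 = +1.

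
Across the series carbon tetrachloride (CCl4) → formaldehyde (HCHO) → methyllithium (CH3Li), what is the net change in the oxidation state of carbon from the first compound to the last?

Carbon oxidation states along the series — carbon tetrachloride: +4, formaldehyde: 0, methyllithium: -4.
Net change = -4 − (+4) = -8.

-8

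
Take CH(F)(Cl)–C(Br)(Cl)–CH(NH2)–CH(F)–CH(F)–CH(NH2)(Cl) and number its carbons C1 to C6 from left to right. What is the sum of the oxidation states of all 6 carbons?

Bonds to more-electronegative neighbours contribute +1 each, bonds to H or metals contribute −1 each, and C–C bonds contribute 0. Tallying each carbon:
C1: 1C, 1H, 1F, 1Cl → 0 − 1 + 1 + 1 = +1
C2: 2C, 1Cl, 1Br → 0 + 1 + 1 = +2
C3: 2C, 1H, 1N → 0 − 1 + 1 = 0
C4: 2C, 1H, 1F → 0 − 1 + 1 = 0
C5: 2C, 1H, 1F → 0 − 1 + 1 = 0
C6: 1C, 1H, 1N, 1Cl → 0 − 1 + 1 + 1 = +1
Sum = +1 + 2 + 0 + 0 + 0 + 1 = +4.

+4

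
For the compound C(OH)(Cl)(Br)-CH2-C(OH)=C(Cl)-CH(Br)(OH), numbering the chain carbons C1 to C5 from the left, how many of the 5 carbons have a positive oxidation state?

Each bond to a more electronegative atom (O, N, halogen) counts +1, each bond to a less electronegative atom (H, metal, B, Si) counts −1, and each C–C bond counts 0. Tallying each carbon:
C1: 1C, 1O, 1Cl, 1Br → 0 + 1 + 1 + 1 = +3
C2: 2C, 2H → 0 − 2 = -2
C3: 3C, 1O → 0 + 1 = +1
C4: 3C, 1Cl → 0 + 1 = +1
C5: 1C, 1H, 1O, 1Br → 0 − 1 + 1 + 1 = +1
4 carbons (C1, C3, C4, C5) meet the condition.

4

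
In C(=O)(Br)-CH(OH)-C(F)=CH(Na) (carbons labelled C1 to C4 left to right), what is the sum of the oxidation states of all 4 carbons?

Tallying each carbon's bonds:
C1: 1C, 2O, 1Br → 0 + 2 + 1 = +3
C2: 2C, 1H, 1O → 0 − 1 + 1 = 0
C3: 3C, 1F → 0 + 1 = +1
C4: 2C, 1H, 1Na → 0 − 1 − 1 = -2
Sum = +3 + 0 + 1 − 2 = +2.

+2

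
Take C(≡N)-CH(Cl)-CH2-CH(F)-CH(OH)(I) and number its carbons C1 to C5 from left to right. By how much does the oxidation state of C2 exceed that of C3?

C2: 2C, 1H, 1Cl → 0 − 1 + 1 = 0
C3: 2C, 2H → 0 − 2 = -2
Difference: 0 − (-2) = +2.

+2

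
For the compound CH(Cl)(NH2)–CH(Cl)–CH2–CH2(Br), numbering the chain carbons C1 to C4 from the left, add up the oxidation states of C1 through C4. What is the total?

Assign +1 per bond to O/N/halogen, −1 per bond to H or an electropositive element, and 0 per bond to carbon. Tallying each carbon:
C1: 1C, 1H, 1N, 1Cl → 0 − 1 + 1 + 1 = +1
C2: 2C, 1H, 1Cl → 0 − 1 + 1 = 0
C3: 2C, 2H → 0 − 2 = -2
C4: 1C, 2H, 1Br → 0 − 2 + 1 = -1
Sum = +1 + 0 − 2 − 1 = -2.

-2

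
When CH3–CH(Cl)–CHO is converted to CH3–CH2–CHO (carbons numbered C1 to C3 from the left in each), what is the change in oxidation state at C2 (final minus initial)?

Before: C2 has 2 bonds to C, 1 bond to H, 1 bond to Cl → oxidation state 0.
After: C2 has 2 bonds to C, 2 bonds to H → oxidation state -2.
Δ = -2 − (0) = -2, so this is a reduction at C2.

-2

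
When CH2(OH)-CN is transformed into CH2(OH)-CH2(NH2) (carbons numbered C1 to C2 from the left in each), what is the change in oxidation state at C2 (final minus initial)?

Before: C2 has 1 bond to C, 3 bonds to N → oxidation state +3.
After: C2 has 1 bond to C, 2 bonds to H, 1 bond to N → oxidation state -1.
Δ = -1 − (+3) = -4, so this is a reduction at C2.

-4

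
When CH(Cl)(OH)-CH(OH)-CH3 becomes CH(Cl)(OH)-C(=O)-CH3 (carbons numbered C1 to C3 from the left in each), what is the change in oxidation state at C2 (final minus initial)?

Before: C2 has 2 bonds to C, 1 bond to H, 1 bond to O → oxidation state 0.
After: C2 has 2 bonds to C, 2 bonds to O → oxidation state +2.
Δ = +2 − (0) = +2, so this is an oxidation at C2.

+2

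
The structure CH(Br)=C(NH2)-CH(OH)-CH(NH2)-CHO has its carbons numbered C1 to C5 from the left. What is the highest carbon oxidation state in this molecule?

+1

Count +1 for every bond to an atom more electronegative than carbon and −1 for every bond to one less electronegative; C–C bonds are 0. Tallying each carbon:
C1: 2C, 1H, 1Br → 0 − 1 + 1 = 0
C2: 3C, 1N → 0 + 1 = +1
C3: 2C, 1H, 1O → 0 − 1 + 1 = 0
C4: 2C, 1H, 1N → 0 − 1 + 1 = 0
C5: 1C, 1H, 2O → 0 − 1 + 2 = +1
The highest value is +1.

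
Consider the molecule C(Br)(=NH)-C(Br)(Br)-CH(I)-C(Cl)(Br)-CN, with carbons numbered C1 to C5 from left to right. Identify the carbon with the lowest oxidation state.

Tallying each carbon's bonds:
C1: 1C, 2N, 1Br → 0 + 2 + 1 = +3
C2: 2C, 2Br → 0 + 2 = +2
C3: 2C, 1H, 1I → 0 − 1 + 1 = 0
C4: 2C, 1Cl, 1Br → 0 + 1 + 1 = +2
C5: 1C, 3N → 0 + 3 = +3
The most reduced carbon is C3 at 0.

C3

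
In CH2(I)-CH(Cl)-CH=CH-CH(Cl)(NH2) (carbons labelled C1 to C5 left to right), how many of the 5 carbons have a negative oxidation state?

3

Each bond to a more electronegative atom (O, N, halogen) counts +1, each bond to a less electronegative atom (H, metal, B, Si) counts −1, and each C–C bond counts 0. Tallying each carbon:
C1: 1C, 2H, 1I → 0 − 2 + 1 = -1
C2: 2C, 1H, 1Cl → 0 − 1 + 1 = 0
C3: 3C, 1H → 0 − 1 = -1
C4: 3C, 1H → 0 − 1 = -1
C5: 1C, 1H, 1N, 1Cl → 0 − 1 + 1 + 1 = +1
3 carbons (C1, C3, C4) meet the condition.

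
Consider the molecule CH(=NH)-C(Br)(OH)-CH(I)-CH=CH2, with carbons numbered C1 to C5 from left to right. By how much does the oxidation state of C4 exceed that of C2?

-3

C4: 3C, 1H → 0 − 1 = -1
C2: 2C, 1O, 1Br → 0 + 1 + 1 = +2
Difference: -1 − (+2) = -3.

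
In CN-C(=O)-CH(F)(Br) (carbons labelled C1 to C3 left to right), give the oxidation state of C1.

+3

Each bond to a more electronegative atom (O, N, halogen) counts +1, each bond to a less electronegative atom (H, metal, B, Si) counts −1, and each C–C bond counts 0.
C1 has one bond to C (0), a triple bond to N (3×+1 = +3).
Oxidation state = 0 + 3 = +3.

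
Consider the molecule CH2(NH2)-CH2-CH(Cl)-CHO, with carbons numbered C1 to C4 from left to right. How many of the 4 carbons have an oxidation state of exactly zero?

1

Tallying each carbon's bonds:
C1: 1C, 2H, 1N → 0 − 2 + 1 = -1
C2: 2C, 2H → 0 − 2 = -2
C3: 2C, 1H, 1Cl → 0 − 1 + 1 = 0
C4: 1C, 1H, 2O → 0 − 1 + 2 = +1
1 carbon (C3) meets the condition.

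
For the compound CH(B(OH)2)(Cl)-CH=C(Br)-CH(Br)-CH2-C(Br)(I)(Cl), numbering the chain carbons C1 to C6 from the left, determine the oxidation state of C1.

C1 has one bond to C (0), one bond to B (-1), one bond to Cl (+1), one bond to H (-1).
Oxidation state = 0 − 1 + 1 − 1 = -1.

-1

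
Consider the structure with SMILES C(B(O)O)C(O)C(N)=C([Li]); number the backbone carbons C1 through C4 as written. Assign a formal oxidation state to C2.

Assign +1 per bond to O/N/halogen, −1 per bond to H or an electropositive element, and 0 per bond to carbon.
C2 has one bond to C (0), one bond to C (0), one bond to H (-1), one bond to O (+1).
Oxidation state = 0 + 0 − 1 + 1 = 0.

0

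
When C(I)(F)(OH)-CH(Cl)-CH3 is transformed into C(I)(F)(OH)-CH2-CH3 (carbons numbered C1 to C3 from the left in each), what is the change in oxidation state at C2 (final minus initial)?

-2

Before: C2 has 2 bonds to C, 1 bond to H, 1 bond to Cl → oxidation state 0.
After: C2 has 2 bonds to C, 2 bonds to H → oxidation state -2.
Δ = -2 − (0) = -2, so this is a reduction at C2.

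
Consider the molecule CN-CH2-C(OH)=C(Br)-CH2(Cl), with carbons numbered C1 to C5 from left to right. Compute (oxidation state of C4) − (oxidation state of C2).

C4: 3C, 1Br → 0 + 1 = +1
C2: 2C, 2H → 0 − 2 = -2
Difference: +1 − (-2) = +3.

+3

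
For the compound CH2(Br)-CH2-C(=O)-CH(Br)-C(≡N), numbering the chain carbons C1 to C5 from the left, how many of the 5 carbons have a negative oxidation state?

2

Tallying each carbon's bonds:
C1: 1C, 2H, 1Br → 0 − 2 + 1 = -1
C2: 2C, 2H → 0 − 2 = -2
C3: 2C, 2O → 0 + 2 = +2
C4: 2C, 1H, 1Br → 0 − 1 + 1 = 0
C5: 1C, 3N → 0 + 3 = +3
2 carbons (C1, C2) meet the condition.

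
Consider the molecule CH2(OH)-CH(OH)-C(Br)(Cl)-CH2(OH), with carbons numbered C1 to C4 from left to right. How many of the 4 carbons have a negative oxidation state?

2

Assign +1 per bond to O/N/halogen, −1 per bond to H or an electropositive element, and 0 per bond to carbon. Tallying each carbon:
C1: 1C, 2H, 1O → 0 − 2 + 1 = -1
C2: 2C, 1H, 1O → 0 − 1 + 1 = 0
C3: 2C, 1Cl, 1Br → 0 + 1 + 1 = +2
C4: 1C, 2H, 1O → 0 − 2 + 1 = -1
2 carbons (C1, C4) meet the condition.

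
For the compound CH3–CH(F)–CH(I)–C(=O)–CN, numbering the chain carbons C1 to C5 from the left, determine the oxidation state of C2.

0

Count +1 for every bond to an atom more electronegative than carbon and −1 for every bond to one less electronegative; C–C bonds are 0.
C2 has one bond to C (0), one bond to C (0), one bond to F (+1), one bond to H (-1).
Oxidation state = 0 + 0 + 1 − 1 = 0.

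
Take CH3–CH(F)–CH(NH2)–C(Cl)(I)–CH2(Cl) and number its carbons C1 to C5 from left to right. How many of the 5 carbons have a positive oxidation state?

Bonds to more-electronegative neighbours contribute +1 each, bonds to H or metals contribute −1 each, and C–C bonds contribute 0. Tallying each carbon:
C1: 1C, 3H → 0 − 3 = -3
C2: 2C, 1H, 1F → 0 − 1 + 1 = 0
C3: 2C, 1H, 1N → 0 − 1 + 1 = 0
C4: 2C, 1Cl, 1I → 0 + 1 + 1 = +2
C5: 1C, 2H, 1Cl → 0 − 2 + 1 = -1
1 carbon (C4) meets the condition.

1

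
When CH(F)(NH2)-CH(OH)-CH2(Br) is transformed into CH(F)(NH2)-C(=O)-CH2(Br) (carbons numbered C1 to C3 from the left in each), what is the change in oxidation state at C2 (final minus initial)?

+2

Before: C2 has 2 bonds to C, 1 bond to H, 1 bond to O → oxidation state 0.
After: C2 has 2 bonds to C, 2 bonds to O → oxidation state +2.
Δ = +2 − (0) = +2, so this is an oxidation at C2.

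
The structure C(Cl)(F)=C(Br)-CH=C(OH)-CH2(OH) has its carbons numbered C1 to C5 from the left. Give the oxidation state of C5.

-1

Each bond to a more electronegative atom (O, N, halogen) counts +1, each bond to a less electronegative atom (H, metal, B, Si) counts −1, and each C–C bond counts 0.
C5 has one bond to C (0), one bond to O (+1), one bond to H (-1), one bond to H (-1).
Oxidation state = 0 + 1 − 1 − 1 = -1.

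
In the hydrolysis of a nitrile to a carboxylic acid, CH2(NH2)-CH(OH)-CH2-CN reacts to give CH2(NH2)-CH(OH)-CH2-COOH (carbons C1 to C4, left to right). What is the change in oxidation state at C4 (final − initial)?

0

Before: C4 has 1 bond to C, 3 bonds to N → oxidation state +3.
After: C4 has 1 bond to C, 3 bonds to O → oxidation state +3.
Δ = +3 − (+3) = 0, so no net redox change at C4.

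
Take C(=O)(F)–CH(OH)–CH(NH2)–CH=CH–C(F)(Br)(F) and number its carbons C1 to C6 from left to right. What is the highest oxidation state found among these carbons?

Tallying each carbon's bonds:
C1: 1C, 2O, 1F → 0 + 2 + 1 = +3
C2: 2C, 1H, 1O → 0 − 1 + 1 = 0
C3: 2C, 1H, 1N → 0 − 1 + 1 = 0
C4: 3C, 1H → 0 − 1 = -1
C5: 3C, 1H → 0 − 1 = -1
C6: 1C, 2F, 1Br → 0 + 2 + 1 = +3
The highest value is +3.

+3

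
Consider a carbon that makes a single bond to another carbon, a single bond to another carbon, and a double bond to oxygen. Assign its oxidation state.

The carbon has one bond to C (0), one bond to C (0), a double bond to O (2×+1 = +2).
Oxidation state = 0 + 0 + 2 = +2.

+2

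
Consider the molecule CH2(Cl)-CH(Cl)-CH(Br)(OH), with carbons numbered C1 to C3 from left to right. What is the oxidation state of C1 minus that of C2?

-1

C1: 1C, 2H, 1Cl → 0 − 2 + 1 = -1
C2: 2C, 1H, 1Cl → 0 − 1 + 1 = 0
Difference: -1 − (0) = -1.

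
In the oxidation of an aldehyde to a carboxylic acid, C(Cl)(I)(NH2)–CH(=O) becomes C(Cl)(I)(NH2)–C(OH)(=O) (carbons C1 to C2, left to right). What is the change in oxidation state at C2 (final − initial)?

Before: C2 has 1 bond to C, 1 bond to H, 2 bonds to O → oxidation state +1.
After: C2 has 1 bond to C, 3 bonds to O → oxidation state +3.
Δ = +3 − (+1) = +2, so this is an oxidation at C2.

+2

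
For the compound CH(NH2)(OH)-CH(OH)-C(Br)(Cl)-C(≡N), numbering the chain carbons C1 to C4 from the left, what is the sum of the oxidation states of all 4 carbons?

Tallying each carbon's bonds:
C1: 1C, 1H, 1O, 1N → 0 − 1 + 1 + 1 = +1
C2: 2C, 1H, 1O → 0 − 1 + 1 = 0
C3: 2C, 1Cl, 1Br → 0 + 1 + 1 = +2
C4: 1C, 3N → 0 + 3 = +3
Sum = +1 + 0 + 2 + 3 = +6.

+6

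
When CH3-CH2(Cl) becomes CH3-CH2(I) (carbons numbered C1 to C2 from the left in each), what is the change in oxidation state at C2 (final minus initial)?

0

Before: C2 has 1 bond to C, 2 bonds to H, 1 bond to Cl → oxidation state -1.
After: C2 has 1 bond to C, 2 bonds to H, 1 bond to I → oxidation state -1.
Δ = -1 − (-1) = 0, so no net redox change at C2.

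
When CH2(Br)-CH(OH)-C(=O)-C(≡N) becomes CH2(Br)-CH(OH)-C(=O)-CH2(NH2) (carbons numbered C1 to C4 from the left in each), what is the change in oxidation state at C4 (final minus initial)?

Before: C4 has 1 bond to C, 3 bonds to N → oxidation state +3.
After: C4 has 1 bond to C, 2 bonds to H, 1 bond to N → oxidation state -1.
Δ = -1 − (+3) = -4, so this is a reduction at C4.

-4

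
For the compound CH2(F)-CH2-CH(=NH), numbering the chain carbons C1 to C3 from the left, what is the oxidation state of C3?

+1

Each bond to a more electronegative atom (O, N, halogen) counts +1, each bond to a less electronegative atom (H, metal, B, Si) counts −1, and each C–C bond counts 0.
C3 has one bond to C (0), a double bond to N (2×+1 = +2), one bond to H (-1).
Oxidation state = 0 + 2 − 1 = +1.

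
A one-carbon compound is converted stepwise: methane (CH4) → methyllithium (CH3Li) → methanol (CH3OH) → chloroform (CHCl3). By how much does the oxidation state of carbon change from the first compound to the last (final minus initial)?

Carbon oxidation states along the series — methane: -4, methyllithium: -4, methanol: -2, chloroform: +2.
Net change = +2 − (-4) = +6.

+6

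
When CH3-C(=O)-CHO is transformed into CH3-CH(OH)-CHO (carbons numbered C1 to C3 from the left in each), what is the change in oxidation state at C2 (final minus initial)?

-2

Before: C2 has 2 bonds to C, 2 bonds to O → oxidation state +2.
After: C2 has 2 bonds to C, 1 bond to H, 1 bond to O → oxidation state 0.
Δ = 0 − (+2) = -2, so this is a reduction at C2.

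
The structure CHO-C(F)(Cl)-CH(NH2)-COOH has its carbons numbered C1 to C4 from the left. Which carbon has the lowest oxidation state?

Each bond to a more electronegative atom (O, N, halogen) counts +1, each bond to a less electronegative atom (H, metal, B, Si) counts −1, and each C–C bond counts 0. Tallying each carbon:
C1: 1C, 1H, 2O → 0 − 1 + 2 = +1
C2: 2C, 1F, 1Cl → 0 + 1 + 1 = +2
C3: 2C, 1H, 1N → 0 − 1 + 1 = 0
C4: 1C, 3O → 0 + 3 = +3
The most reduced carbon is C3 at 0.

C3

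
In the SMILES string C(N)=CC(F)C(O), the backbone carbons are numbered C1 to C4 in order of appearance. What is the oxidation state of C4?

Assign +1 per bond to O/N/halogen, −1 per bond to H or an electropositive element, and 0 per bond to carbon.
C4 has one bond to C (0), one bond to H (-1), one bond to O (+1), one bond to H (-1).
Oxidation state = 0 − 1 + 1 − 1 = -1.

-1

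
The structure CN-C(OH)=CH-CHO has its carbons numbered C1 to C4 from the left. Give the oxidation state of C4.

+1

C4 has one bond to C (0), one bond to H (-1), a double bond to O (2×+1 = +2).
Oxidation state = 0 − 1 + 2 = +1.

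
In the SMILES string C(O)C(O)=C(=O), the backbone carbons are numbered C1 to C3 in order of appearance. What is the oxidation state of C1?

-1

C1 has one bond to C (0), one bond to H (-1), one bond to O (+1), one bond to H (-1).
Oxidation state = 0 − 1 + 1 − 1 = -1.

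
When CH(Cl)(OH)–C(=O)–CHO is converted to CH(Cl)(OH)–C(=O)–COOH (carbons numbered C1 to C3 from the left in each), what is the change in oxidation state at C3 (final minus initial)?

Before: C3 has 1 bond to C, 1 bond to H, 2 bonds to O → oxidation state +1.
After: C3 has 1 bond to C, 3 bonds to O → oxidation state +3.
Δ = +3 − (+1) = +2, so this is an oxidation at C3.

+2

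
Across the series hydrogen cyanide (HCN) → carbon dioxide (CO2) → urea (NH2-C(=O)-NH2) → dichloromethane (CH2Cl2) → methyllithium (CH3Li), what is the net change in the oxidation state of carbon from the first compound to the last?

-6

Carbon oxidation states along the series — hydrogen cyanide: +2, carbon dioxide: +4, urea: +4, dichloromethane: 0, methyllithium: -4.
Net change = -4 − (+2) = -6.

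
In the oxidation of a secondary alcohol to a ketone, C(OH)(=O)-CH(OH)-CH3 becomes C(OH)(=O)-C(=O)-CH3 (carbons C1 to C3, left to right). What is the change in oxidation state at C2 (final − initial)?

+2

Before: C2 has 2 bonds to C, 1 bond to H, 1 bond to O → oxidation state 0.
After: C2 has 2 bonds to C, 2 bonds to O → oxidation state +2.
Δ = +2 − (0) = +2, so this is an oxidation at C2.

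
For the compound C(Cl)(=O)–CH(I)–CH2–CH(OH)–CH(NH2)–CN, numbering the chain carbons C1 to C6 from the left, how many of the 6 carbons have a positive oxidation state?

2

Tallying each carbon's bonds:
C1: 1C, 2O, 1Cl → 0 + 2 + 1 = +3
C2: 2C, 1H, 1I → 0 − 1 + 1 = 0
C3: 2C, 2H → 0 − 2 = -2
C4: 2C, 1H, 1O → 0 − 1 + 1 = 0
C5: 2C, 1H, 1N → 0 − 1 + 1 = 0
C6: 1C, 3N → 0 + 3 = +3
2 carbons (C1, C6) meet the condition.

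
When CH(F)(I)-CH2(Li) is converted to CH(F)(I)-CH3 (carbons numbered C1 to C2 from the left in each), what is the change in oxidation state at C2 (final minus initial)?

Before: C2 has 1 bond to C, 2 bonds to H, 1 bond to Li → oxidation state -3.
After: C2 has 1 bond to C, 3 bonds to H → oxidation state -3.
Δ = -3 − (-3) = 0, so no net redox change at C2.

0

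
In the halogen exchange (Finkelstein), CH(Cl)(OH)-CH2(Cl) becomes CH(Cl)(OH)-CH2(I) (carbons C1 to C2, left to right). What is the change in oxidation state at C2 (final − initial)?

Before: C2 has 1 bond to C, 2 bonds to H, 1 bond to Cl → oxidation state -1.
After: C2 has 1 bond to C, 2 bonds to H, 1 bond to I → oxidation state -1.
Δ = -1 − (-1) = 0, so no net redox change at C2.

0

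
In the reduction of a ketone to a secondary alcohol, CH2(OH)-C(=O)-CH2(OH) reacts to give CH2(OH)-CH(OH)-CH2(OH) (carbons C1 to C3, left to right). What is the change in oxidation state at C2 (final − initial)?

Before: C2 has 2 bonds to C, 2 bonds to O → oxidation state +2.
After: C2 has 2 bonds to C, 1 bond to H, 1 bond to O → oxidation state 0.
Δ = 0 − (+2) = -2, so this is a reduction at C2.

-2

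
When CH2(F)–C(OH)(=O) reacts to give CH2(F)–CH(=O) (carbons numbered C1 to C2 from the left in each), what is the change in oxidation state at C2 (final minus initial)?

-2

Before: C2 has 1 bond to C, 3 bonds to O → oxidation state +3.
After: C2 has 1 bond to C, 1 bond to H, 2 bonds to O → oxidation state +1.
Δ = +1 − (+3) = -2, so this is a reduction at C2.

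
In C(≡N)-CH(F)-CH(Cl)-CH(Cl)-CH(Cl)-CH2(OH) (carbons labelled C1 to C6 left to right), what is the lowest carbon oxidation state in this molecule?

-1

Count +1 for every bond to an atom more electronegative than carbon and −1 for every bond to one less electronegative; C–C bonds are 0. Tallying each carbon:
C1: 1C, 3N → 0 + 3 = +3
C2: 2C, 1H, 1F → 0 − 1 + 1 = 0
C3: 2C, 1H, 1Cl → 0 − 1 + 1 = 0
C4: 2C, 1H, 1Cl → 0 − 1 + 1 = 0
C5: 2C, 1H, 1Cl → 0 − 1 + 1 = 0
C6: 1C, 2H, 1O → 0 − 2 + 1 = -1
The lowest value is -1.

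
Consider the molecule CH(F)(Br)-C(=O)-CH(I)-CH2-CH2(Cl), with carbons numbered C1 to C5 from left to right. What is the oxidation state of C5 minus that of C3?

C5: 1C, 2H, 1Cl → 0 − 2 + 1 = -1
C3: 2C, 1H, 1I → 0 − 1 + 1 = 0
Difference: -1 − (0) = -1.

-1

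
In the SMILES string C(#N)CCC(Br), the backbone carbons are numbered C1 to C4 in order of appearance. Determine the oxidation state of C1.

+3

C1 has one bond to C (0), a triple bond to N (3×+1 = +3).
Oxidation state = 0 + 3 = +3.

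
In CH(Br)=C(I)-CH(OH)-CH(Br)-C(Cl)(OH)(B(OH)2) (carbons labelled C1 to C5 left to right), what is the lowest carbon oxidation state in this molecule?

Each bond to a more electronegative atom (O, N, halogen) counts +1, each bond to a less electronegative atom (H, metal, B, Si) counts −1, and each C–C bond counts 0. Tallying each carbon:
C1: 2C, 1H, 1Br → 0 − 1 + 1 = 0
C2: 3C, 1I → 0 + 1 = +1
C3: 2C, 1H, 1O → 0 − 1 + 1 = 0
C4: 2C, 1H, 1Br → 0 − 1 + 1 = 0
C5: 1C, 1O, 1Cl, 1B → 0 + 1 + 1 − 1 = +1
The lowest value is 0.

0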